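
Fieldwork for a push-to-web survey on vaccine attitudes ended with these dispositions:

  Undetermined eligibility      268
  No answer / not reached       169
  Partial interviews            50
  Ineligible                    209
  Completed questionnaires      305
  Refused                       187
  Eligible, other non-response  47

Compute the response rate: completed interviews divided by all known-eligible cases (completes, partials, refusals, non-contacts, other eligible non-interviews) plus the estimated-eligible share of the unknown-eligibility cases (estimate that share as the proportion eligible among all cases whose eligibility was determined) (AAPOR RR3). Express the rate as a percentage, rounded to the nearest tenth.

31.5%

Numerator → 305
Known eligible → 305 + 50 + 187 + 169 + 47 = 758
e = 758 / (758 + 209) = 758 / 967 = 0.7839
e × U → 0.7839 × 268 = 210.09
Denom → 758 + 210.09 = 968.09
RR3 = 305 / 968.09 = 0.3151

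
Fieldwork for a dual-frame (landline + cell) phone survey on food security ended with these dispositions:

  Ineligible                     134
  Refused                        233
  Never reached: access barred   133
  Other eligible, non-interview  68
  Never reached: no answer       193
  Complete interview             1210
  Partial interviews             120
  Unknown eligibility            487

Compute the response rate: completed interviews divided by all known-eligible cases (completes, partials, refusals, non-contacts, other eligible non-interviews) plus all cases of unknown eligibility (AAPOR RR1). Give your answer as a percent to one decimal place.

No answer / not reached = 193 + 133 = 326
Numerator → 1210
Denom → 1210 + 120 + 233 + 326 + 68 + 487 = 2444
RR1 = 1210 / 2444 = 0.4951

49.5%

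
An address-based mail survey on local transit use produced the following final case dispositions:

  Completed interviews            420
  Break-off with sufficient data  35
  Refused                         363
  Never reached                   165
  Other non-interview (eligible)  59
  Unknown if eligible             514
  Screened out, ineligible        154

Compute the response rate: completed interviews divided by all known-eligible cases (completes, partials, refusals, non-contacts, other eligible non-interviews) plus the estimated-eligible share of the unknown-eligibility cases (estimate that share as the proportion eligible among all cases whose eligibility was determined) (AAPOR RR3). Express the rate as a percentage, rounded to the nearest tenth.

28.2%

Top = 420
Eligible (known) = 420 + 35 + 363 + 165 + 59 = 1042
e = 1042 / (1042 + 154) = 1042 / 1196 = 0.8712
Estimated eligible among unknowns = 0.8712 × 514 = 447.80
Denom = 1042 + 447.80 = 1489.80
RR3 = 420 / 1489.80 = 0.2819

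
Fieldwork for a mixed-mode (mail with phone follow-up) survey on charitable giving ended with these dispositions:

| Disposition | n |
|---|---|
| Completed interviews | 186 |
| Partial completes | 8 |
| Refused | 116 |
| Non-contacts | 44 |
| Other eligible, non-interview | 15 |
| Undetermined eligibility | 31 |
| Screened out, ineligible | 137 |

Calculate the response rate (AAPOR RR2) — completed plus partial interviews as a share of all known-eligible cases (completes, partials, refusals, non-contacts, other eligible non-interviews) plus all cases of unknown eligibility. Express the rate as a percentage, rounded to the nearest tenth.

Num = 186 + 8 = 194
Denominator = 186 + 8 + 116 + 44 + 15 + 31 = 400
RR2 = 194 / 400 = 0.4850

48.5%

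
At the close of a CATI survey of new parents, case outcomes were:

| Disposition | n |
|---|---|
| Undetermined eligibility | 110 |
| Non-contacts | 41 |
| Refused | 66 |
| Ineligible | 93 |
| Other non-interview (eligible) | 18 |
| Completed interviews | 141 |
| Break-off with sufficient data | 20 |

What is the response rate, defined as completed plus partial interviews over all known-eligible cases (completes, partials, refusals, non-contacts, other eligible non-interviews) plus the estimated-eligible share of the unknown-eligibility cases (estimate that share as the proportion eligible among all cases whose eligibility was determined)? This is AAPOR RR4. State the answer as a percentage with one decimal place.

Numerator → 141 + 20 = 161
Known eligible → 141 + 20 + 66 + 41 + 18 = 286
e = 286 / (286 + 93) = 286 / 379 = 0.7546
Estimated eligible among unknowns → 0.7546 × 110 = 83.01
Base → 286 + 83.01 = 369.01
RR4 = 161 / 369.01 = 0.4363

43.6%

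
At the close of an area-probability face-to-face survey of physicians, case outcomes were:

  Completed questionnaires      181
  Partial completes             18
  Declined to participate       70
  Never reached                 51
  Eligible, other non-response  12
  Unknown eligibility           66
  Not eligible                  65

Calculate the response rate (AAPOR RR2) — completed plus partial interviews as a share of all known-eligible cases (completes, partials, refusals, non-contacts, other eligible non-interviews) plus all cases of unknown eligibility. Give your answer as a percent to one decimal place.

Numerator → 181 + 18 = 199
Denom → 181 + 18 + 70 + 51 + 12 + 66 = 398
RR2 = 199 / 398 = 0.5000

50.0%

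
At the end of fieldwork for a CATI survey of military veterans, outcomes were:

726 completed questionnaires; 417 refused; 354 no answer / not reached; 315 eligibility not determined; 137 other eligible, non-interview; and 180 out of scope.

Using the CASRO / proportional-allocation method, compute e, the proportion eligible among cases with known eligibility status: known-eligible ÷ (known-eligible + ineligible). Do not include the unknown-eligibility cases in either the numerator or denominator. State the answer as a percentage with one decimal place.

Determined eligible = 726 + 417 + 354 + 137 = 1634
e = 1634 / (1634 + 180) = 1634 / 1814 = 0.9008

90.1%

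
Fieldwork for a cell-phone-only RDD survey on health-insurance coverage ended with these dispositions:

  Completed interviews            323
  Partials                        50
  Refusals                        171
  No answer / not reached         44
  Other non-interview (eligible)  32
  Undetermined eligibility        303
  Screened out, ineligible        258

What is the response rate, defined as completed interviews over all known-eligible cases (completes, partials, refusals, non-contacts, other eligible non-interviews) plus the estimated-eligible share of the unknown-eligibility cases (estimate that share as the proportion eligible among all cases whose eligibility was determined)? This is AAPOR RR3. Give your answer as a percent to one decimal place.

Num → 323
Known eligible → 323 + 50 + 171 + 44 + 32 = 620
e = 620 / (620 + 258) = 620 / 878 = 0.7062
Eligible share of unknowns → 0.7062 × 303 = 213.98
Denom → 620 + 213.98 = 833.98
RR3 = 323 / 833.98 = 0.3873

38.7%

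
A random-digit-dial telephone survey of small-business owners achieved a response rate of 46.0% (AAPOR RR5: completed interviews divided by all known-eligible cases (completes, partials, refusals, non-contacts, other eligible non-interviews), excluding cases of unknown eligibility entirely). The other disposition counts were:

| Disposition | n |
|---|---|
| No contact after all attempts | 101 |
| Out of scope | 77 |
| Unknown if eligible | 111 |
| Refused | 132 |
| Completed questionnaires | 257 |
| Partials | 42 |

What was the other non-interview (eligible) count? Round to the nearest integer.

27

RR5 = 257 / D = 0.460
D = 257 / 0.460 = 558.7
Other denominator terms total 532
other non-interview (eligible) = 558.7 − 532 ≈ 27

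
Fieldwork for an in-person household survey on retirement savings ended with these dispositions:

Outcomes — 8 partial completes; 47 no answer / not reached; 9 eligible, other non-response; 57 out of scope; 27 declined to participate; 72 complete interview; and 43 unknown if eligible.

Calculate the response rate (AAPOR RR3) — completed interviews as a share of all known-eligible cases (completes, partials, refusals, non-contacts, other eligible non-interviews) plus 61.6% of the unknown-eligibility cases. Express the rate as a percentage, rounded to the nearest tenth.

38.0%

Numerator = 72
Determined eligible = 72 + 8 + 27 + 47 + 9 = 163
e × U = 0.6160 × 43 = 26.49
Base = 163 + 26.49 = 189.49
RR3 = 72 / 189.49 = 0.3800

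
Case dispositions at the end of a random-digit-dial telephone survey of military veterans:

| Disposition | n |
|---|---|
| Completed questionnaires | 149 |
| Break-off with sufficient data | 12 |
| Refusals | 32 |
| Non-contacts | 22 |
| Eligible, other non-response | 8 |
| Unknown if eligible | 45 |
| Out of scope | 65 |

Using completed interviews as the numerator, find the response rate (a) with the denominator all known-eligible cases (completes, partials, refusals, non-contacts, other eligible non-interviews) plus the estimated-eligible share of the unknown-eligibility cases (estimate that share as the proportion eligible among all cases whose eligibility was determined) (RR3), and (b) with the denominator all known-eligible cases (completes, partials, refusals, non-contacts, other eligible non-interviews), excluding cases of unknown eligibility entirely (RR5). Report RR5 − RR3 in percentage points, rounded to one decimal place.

Numerator: 149
Determined eligible: 149 + 12 + 32 + 22 + 8 = 223
e = 223 / (223 + 65) = 223 / 288 = 0.7743
Eligible share of unknowns: 0.7743 × 45 = 34.84
Base: 223 + 34.84 = 257.84
RR3 = 149 / 257.84 = 0.5779
Base: 149 + 12 + 32 + 22 + 8 = 223
RR5 = 149 / 223 = 0.6682
Difference = 66.82 − 57.79 = 9.03 percentage points

9.0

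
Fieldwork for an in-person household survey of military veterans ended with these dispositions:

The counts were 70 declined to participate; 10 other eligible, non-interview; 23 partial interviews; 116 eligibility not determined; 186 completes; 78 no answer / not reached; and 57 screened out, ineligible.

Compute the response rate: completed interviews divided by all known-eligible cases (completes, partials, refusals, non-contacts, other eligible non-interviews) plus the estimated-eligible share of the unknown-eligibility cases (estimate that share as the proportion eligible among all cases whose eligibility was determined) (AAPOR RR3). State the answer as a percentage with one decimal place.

39.8%

Numerator → 186
Determined eligible → 186 + 23 + 70 + 78 + 10 = 367
e = 367 / (367 + 57) = 367 / 424 = 0.8656
Eligible share of unknowns → 0.8656 × 116 = 100.41
Base → 367 + 100.41 = 467.41
RR3 = 186 / 467.41 = 0.3979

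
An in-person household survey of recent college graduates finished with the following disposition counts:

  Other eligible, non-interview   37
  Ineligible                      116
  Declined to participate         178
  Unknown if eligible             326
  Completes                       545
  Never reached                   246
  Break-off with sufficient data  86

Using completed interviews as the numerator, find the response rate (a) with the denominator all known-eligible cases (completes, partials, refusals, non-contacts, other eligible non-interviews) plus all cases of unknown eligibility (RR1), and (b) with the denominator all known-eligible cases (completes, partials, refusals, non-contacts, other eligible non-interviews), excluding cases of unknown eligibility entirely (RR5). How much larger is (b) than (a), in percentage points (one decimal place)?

Top → 545
Denominator → 545 + 86 + 178 + 246 + 37 + 326 = 1418
RR1 = 545 / 1418 = 0.3843
Denominator → 545 + 86 + 178 + 246 + 37 = 1092
RR5 = 545 / 1092 = 0.4991
Difference = 49.91 − 38.43 = 11.48 percentage points

11.5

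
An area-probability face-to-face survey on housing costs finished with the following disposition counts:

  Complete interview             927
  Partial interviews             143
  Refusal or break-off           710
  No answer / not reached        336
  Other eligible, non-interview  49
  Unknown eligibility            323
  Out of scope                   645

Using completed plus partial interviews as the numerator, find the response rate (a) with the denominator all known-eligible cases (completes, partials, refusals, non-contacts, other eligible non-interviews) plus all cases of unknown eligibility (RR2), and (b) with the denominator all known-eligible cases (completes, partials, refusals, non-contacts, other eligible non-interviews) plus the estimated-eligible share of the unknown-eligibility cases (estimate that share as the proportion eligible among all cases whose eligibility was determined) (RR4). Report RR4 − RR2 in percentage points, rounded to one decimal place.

Num = 927 + 143 = 1070
Denom = 927 + 143 + 710 + 336 + 49 + 323 = 2488
RR2 = 1070 / 2488 = 0.4301
Determined eligible = 927 + 143 + 710 + 336 + 49 = 2165
e = 2165 / (2165 + 645) = 2165 / 2810 = 0.7705
e × U = 0.7705 × 323 = 248.87
Denom = 2165 + 248.87 = 2413.87
RR4 = 1070 / 2413.87 = 0.4433
Difference = 44.33 − 43.01 = 1.32 percentage points

1.3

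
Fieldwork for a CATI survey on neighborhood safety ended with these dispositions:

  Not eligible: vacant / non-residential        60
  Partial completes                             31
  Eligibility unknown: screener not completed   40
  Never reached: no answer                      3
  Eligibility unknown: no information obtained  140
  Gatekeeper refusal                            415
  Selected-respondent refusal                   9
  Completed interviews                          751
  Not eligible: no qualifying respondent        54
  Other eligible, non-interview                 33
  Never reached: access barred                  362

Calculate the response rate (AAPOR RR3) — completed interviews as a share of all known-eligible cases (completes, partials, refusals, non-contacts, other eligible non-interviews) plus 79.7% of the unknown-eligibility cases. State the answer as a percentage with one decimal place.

Refused = 415 + 9 = 424
Non-contacts = 3 + 362 = 365
Unknown if eligible = 40 + 140 = 180
Ineligible = 54 + 60 = 114
Numerator → 751
Determined eligible → 751 + 31 + 424 + 365 + 33 = 1604
Estimated eligible among unknowns → 0.7970 × 180 = 143.46
Denom → 1604 + 143.46 = 1747.46
RR3 = 751 / 1747.46 = 0.4298

43.0%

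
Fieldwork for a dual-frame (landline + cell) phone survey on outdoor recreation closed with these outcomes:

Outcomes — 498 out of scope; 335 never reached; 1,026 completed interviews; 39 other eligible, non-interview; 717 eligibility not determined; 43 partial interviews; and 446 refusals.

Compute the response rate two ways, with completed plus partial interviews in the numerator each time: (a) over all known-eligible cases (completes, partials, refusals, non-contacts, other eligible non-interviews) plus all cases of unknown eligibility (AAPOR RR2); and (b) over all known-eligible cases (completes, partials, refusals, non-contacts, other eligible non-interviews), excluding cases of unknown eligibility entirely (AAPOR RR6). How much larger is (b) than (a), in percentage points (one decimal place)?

15.6

Top = 1026 + 43 = 1069
Denom = 1026 + 43 + 446 + 335 + 39 + 717 = 2606
RR2 = 1069 / 2606 = 0.4102
Denom = 1026 + 43 + 446 + 335 + 39 = 1889
RR6 = 1069 / 1889 = 0.5659
Difference = 56.59 − 41.02 = 15.57 percentage points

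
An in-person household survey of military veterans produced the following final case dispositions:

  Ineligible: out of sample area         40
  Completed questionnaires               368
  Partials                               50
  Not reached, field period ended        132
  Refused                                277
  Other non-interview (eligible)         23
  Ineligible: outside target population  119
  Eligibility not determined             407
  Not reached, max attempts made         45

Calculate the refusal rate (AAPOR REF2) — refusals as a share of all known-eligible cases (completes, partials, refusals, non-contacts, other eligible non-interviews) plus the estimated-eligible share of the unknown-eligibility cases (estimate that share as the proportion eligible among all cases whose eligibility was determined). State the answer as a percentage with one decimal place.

No answer / not reached = 132 + 45 = 177
Out of scope = 119 + 40 = 159
Top = 277
Eligible (known) = 368 + 50 + 277 + 177 + 23 = 895
e = 895 / (895 + 159) = 895 / 1054 = 0.8491
Eligible share of unknowns = 0.8491 × 407 = 345.58
Denominator = 895 + 345.58 = 1240.58
REF2 = 277 / 1240.58 = 0.2233

22.3%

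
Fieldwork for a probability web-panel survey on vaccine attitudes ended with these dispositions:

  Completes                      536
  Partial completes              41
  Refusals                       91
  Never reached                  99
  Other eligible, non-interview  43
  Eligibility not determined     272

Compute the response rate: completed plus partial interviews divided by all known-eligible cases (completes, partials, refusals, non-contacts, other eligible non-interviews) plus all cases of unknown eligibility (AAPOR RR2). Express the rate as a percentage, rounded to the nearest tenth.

Top = 536 + 41 = 577
Denom = 536 + 41 + 91 + 99 + 43 + 272 = 1082
RR2 = 577 / 1082 = 0.5333

53.3%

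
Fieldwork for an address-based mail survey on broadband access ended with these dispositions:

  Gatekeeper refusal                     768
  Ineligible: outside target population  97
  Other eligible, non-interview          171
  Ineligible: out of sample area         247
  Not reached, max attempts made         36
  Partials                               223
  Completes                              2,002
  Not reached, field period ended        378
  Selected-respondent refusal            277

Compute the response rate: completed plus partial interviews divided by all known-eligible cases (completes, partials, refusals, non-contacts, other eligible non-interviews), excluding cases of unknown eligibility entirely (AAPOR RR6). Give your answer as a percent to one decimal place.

57.7%

Declined to participate = 768 + 277 = 1045
Non-contacts = 378 + 36 = 414
Screened out, ineligible = 97 + 247 = 344
Numerator = 2002 + 223 = 2225
Base = 2002 + 223 + 1045 + 414 + 171 = 3855
RR6 = 2225 / 3855 = 0.5772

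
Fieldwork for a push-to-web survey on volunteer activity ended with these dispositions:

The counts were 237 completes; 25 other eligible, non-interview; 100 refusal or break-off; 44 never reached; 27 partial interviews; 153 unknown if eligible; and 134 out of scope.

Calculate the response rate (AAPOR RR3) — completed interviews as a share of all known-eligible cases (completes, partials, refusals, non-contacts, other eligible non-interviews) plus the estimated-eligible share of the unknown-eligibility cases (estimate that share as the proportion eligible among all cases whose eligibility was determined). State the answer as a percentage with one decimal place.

Numerator = 237
Determined eligible = 237 + 27 + 100 + 44 + 25 = 433
e = 433 / (433 + 134) = 433 / 567 = 0.7637
Eligible share of unknowns = 0.7637 × 153 = 116.85
Base = 433 + 116.85 = 549.85
RR3 = 237 / 549.85 = 0.4310

43.1%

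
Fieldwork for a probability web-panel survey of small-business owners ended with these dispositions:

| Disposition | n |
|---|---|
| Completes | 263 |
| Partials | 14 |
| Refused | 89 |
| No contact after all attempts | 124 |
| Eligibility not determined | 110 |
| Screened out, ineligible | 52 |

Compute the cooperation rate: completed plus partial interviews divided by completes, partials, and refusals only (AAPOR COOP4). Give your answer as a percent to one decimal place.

75.7%

Top = 263 + 14 = 277
Denom = 263 + 14 + 89 = 366
COOP4 = 277 / 366 = 0.7568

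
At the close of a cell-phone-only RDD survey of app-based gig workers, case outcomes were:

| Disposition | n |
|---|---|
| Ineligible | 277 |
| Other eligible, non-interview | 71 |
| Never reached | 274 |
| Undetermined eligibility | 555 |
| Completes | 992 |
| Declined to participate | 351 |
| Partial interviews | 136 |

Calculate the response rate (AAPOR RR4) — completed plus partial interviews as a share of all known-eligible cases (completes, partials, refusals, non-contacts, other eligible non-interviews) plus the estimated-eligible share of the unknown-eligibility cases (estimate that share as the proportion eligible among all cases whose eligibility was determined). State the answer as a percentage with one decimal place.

Num = 992 + 136 = 1128
Known eligible = 992 + 136 + 351 + 274 + 71 = 1824
e = 1824 / (1824 + 277) = 1824 / 2101 = 0.8682
Estimated eligible among unknowns = 0.8682 × 555 = 481.85
Base = 1824 + 481.85 = 2305.85
RR4 = 1128 / 2305.85 = 0.4892

48.9%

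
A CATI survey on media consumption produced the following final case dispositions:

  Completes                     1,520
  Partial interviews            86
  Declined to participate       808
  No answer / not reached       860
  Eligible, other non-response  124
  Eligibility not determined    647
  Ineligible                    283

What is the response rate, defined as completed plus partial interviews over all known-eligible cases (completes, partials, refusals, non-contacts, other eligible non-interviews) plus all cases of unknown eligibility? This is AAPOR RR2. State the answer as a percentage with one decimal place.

39.7%

Top → 1520 + 86 = 1606
Denominator → 1520 + 86 + 808 + 860 + 124 + 647 = 4045
RR2 = 1606 / 4045 = 0.3970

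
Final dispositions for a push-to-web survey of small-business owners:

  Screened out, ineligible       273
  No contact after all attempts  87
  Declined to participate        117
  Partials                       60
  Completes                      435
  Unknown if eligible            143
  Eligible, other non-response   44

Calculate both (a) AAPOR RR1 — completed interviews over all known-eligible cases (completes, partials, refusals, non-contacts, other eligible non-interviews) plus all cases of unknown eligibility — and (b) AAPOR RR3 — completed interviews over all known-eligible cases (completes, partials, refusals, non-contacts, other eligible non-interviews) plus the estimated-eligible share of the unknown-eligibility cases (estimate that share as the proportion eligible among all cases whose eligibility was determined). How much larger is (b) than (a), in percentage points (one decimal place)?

Top = 435
Denominator = 435 + 60 + 117 + 87 + 44 + 143 = 886
RR1 = 435 / 886 = 0.4910
Determined eligible = 435 + 60 + 117 + 87 + 44 = 743
e = 743 / (743 + 273) = 743 / 1016 = 0.7313
e × U = 0.7313 × 143 = 104.58
Denominator = 743 + 104.58 = 847.58
RR3 = 435 / 847.58 = 0.5132
Difference = 51.32 − 49.10 = 2.22 percentage points

2.2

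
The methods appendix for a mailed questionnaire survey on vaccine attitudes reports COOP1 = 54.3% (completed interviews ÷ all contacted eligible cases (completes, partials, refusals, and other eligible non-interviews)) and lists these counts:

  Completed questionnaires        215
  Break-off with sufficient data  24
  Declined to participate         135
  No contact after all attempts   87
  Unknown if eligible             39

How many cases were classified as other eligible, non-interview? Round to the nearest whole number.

COOP1 = 215 / D = 0.543
D = 215 / 0.543 = 395.9
Remaining denominator categories sum to 374
other eligible, non-interview = 395.9 − 374 ≈ 22

22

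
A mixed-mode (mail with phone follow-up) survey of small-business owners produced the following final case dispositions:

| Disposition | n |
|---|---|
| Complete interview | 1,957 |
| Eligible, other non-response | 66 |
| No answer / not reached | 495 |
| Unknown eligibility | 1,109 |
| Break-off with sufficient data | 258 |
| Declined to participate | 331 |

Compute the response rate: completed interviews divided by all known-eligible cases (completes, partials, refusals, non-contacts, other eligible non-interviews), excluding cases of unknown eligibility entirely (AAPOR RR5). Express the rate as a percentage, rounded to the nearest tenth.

63.0%

Num = 1957
Denominator = 1957 + 258 + 331 + 495 + 66 = 3107
RR5 = 1957 / 3107 = 0.6299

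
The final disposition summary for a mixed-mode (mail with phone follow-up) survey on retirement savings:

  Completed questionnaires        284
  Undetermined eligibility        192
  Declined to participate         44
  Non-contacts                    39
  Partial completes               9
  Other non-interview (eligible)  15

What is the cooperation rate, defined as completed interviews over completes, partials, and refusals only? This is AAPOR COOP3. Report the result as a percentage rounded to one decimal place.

Numerator: 284
Denominator: 284 + 9 + 44 = 337
COOP3 = 284 / 337 = 0.8427

84.3%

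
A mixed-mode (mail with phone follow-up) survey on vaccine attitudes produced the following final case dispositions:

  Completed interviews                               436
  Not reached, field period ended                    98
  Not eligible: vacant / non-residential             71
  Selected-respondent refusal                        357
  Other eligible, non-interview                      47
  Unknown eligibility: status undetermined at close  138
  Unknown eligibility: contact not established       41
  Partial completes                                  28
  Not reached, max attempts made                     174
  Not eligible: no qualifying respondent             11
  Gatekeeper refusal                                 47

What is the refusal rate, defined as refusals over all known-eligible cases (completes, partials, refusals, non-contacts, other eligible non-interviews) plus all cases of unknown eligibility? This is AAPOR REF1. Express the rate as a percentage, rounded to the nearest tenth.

29.6%

Declined to participate = 47 + 357 = 404
No answer / not reached = 98 + 174 = 272
Undetermined eligibility = 41 + 138 = 179
Ineligible = 11 + 71 = 82
Num = 404
Base = 436 + 28 + 404 + 272 + 47 + 179 = 1366
REF1 = 404 / 1366 = 0.2958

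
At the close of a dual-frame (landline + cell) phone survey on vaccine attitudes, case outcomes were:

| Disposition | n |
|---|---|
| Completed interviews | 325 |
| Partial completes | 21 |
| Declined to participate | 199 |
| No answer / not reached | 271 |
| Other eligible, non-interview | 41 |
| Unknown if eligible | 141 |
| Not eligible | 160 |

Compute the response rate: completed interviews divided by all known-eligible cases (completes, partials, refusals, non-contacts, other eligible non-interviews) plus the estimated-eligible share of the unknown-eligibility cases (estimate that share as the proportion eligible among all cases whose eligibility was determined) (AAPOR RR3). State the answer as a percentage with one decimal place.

33.3%

Numerator → 325
Known eligible → 325 + 21 + 199 + 271 + 41 = 857
e = 857 / (857 + 160) = 857 / 1017 = 0.8427
e × U → 0.8427 × 141 = 118.82
Denom → 857 + 118.82 = 975.82
RR3 = 325 / 975.82 = 0.3331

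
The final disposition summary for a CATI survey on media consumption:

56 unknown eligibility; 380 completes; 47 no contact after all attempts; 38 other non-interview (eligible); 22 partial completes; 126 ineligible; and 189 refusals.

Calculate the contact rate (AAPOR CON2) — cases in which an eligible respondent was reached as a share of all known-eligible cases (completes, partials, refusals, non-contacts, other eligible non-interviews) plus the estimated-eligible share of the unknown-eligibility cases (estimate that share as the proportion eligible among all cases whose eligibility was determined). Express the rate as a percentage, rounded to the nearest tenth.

87.0%

Top: 380 + 22 + 189 + 38 = 629
Determined eligible: 380 + 22 + 189 + 47 + 38 = 676
e = 676 / (676 + 126) = 676 / 802 = 0.8429
Eligible share of unknowns: 0.8429 × 56 = 47.20
Denom: 676 + 47.20 = 723.20
CON2 = 629 / 723.20 = 0.8697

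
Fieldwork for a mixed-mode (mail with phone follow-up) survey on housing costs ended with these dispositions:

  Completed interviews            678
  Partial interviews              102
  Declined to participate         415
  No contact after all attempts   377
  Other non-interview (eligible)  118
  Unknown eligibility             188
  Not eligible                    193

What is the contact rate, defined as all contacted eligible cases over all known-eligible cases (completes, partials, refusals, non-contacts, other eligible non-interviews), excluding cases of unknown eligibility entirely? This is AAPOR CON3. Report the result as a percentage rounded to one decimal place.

Numerator: 678 + 102 + 415 + 118 = 1313
Base: 678 + 102 + 415 + 377 + 118 = 1690
CON3 = 1313 / 1690 = 0.7769

77.7%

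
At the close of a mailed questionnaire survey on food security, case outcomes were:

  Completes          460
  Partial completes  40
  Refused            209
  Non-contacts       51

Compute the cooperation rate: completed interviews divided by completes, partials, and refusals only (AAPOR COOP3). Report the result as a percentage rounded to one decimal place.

64.9%

Numerator → 460
Denominator → 460 + 40 + 209 = 709
COOP3 = 460 / 709 = 0.6488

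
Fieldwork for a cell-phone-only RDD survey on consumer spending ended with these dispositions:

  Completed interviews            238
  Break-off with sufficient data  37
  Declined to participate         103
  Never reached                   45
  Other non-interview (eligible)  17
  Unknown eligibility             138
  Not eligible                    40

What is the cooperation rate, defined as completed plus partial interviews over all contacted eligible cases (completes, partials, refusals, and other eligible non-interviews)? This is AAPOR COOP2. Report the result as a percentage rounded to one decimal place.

69.6%

Numerator: 238 + 37 = 275
Denominator: 238 + 37 + 103 + 17 = 395
COOP2 = 275 / 395 = 0.6962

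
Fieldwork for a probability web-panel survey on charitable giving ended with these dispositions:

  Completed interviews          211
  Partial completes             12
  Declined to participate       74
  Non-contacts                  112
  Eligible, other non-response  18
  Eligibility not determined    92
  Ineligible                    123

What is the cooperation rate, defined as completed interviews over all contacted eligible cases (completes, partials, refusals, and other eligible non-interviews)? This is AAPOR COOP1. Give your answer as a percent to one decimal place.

Num: 211
Base: 211 + 12 + 74 + 18 = 315
COOP1 = 211 / 315 = 0.6698

67.0%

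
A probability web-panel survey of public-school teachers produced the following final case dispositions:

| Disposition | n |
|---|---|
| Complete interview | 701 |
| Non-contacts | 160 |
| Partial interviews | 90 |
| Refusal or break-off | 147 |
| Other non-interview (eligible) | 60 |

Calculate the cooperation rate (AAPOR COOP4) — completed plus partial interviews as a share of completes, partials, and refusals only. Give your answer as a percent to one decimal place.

84.3%

Numerator: 701 + 90 = 791
Denominator: 701 + 90 + 147 = 938
COOP4 = 791 / 938 = 0.8433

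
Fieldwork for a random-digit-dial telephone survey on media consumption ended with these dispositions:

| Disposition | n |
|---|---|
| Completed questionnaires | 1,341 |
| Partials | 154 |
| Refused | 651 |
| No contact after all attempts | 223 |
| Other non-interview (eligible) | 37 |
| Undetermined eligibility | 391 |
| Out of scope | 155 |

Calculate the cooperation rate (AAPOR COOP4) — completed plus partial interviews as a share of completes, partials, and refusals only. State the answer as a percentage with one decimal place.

69.7%

Num: 1341 + 154 = 1495
Denom: 1341 + 154 + 651 = 2146
COOP4 = 1495 / 2146 = 0.6966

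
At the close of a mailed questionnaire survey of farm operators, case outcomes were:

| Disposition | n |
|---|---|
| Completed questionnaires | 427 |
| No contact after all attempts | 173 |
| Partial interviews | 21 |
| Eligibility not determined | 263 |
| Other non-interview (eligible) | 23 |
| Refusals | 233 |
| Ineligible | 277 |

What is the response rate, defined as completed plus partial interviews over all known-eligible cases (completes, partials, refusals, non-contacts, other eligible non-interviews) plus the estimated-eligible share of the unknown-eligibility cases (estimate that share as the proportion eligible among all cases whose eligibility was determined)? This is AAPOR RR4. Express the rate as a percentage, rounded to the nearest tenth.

Top → 427 + 21 = 448
Determined eligible → 427 + 21 + 233 + 173 + 23 = 877
e = 877 / (877 + 277) = 877 / 1154 = 0.7600
e × U → 0.7600 × 263 = 199.88
Denominator → 877 + 199.88 = 1076.88
RR4 = 448 / 1076.88 = 0.4160

41.6%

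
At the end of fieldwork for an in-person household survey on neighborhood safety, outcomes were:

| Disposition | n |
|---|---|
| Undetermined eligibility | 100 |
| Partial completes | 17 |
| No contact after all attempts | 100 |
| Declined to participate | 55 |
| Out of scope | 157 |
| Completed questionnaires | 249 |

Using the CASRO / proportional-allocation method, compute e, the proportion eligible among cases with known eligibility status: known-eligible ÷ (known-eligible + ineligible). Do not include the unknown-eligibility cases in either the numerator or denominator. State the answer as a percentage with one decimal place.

72.8%

Eligible (known): 249 + 17 + 55 + 100 = 421
e = 421 / (421 + 157) = 421 / 578 = 0.7284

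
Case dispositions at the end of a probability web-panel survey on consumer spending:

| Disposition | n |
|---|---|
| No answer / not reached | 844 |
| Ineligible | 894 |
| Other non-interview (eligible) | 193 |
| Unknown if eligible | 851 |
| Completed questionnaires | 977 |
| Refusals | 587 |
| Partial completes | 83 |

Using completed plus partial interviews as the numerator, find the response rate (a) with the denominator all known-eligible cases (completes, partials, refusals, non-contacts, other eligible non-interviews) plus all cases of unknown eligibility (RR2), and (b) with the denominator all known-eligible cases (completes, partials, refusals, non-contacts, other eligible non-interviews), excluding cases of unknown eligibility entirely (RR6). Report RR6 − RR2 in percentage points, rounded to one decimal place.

9.5

Top → 977 + 83 = 1060
Denom → 977 + 83 + 587 + 844 + 193 + 851 = 3535
RR2 = 1060 / 3535 = 0.2999
Denom → 977 + 83 + 587 + 844 + 193 = 2684
RR6 = 1060 / 2684 = 0.3949
Difference = 39.49 − 29.99 = 9.50 percentage points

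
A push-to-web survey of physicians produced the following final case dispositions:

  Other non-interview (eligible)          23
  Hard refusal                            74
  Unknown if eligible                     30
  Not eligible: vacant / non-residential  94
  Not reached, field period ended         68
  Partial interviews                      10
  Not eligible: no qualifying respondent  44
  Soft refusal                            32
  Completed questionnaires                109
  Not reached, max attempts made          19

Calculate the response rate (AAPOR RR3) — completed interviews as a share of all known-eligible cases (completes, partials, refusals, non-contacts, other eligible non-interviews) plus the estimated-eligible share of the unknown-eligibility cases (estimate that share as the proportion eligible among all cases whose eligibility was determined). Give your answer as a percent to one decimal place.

30.6%

Refused = 74 + 32 = 106
Never reached = 68 + 19 = 87
Out of scope = 44 + 94 = 138
Num = 109
Eligible (known) = 109 + 10 + 106 + 87 + 23 = 335
e = 335 / (335 + 138) = 335 / 473 = 0.7082
e × U = 0.7082 × 30 = 21.25
Denominator = 335 + 21.25 = 356.25
RR3 = 109 / 356.25 = 0.3060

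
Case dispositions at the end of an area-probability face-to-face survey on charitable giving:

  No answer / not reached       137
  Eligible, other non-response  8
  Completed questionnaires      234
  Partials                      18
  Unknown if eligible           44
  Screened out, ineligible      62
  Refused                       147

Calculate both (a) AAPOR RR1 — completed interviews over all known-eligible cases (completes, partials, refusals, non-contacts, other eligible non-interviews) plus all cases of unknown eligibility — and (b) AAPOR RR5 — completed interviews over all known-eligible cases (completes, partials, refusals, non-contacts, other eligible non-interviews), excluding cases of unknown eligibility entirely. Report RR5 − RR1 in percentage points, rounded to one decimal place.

Top: 234
Base: 234 + 18 + 147 + 137 + 8 + 44 = 588
RR1 = 234 / 588 = 0.3980
Base: 234 + 18 + 147 + 137 + 8 = 544
RR5 = 234 / 544 = 0.4301
Difference = 43.01 − 39.80 = 3.21 percentage points

3.2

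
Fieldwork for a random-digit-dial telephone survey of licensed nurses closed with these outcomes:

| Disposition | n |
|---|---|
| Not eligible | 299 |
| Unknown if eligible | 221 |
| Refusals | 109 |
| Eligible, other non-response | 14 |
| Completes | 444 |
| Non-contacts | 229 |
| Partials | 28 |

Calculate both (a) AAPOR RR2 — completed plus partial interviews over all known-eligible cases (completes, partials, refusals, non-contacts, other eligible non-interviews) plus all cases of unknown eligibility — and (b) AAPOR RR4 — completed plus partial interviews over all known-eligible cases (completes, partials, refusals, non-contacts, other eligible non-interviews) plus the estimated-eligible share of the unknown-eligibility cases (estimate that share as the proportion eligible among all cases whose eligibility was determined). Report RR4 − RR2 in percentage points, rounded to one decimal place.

2.7

Numerator → 444 + 28 = 472
Denom → 444 + 28 + 109 + 229 + 14 + 221 = 1045
RR2 = 472 / 1045 = 0.4517
Determined eligible → 444 + 28 + 109 + 229 + 14 = 824
e = 824 / (824 + 299) = 824 / 1123 = 0.7337
Eligible share of unknowns → 0.7337 × 221 = 162.15
Denom → 824 + 162.15 = 986.15
RR4 = 472 / 986.15 = 0.4786
Difference = 47.86 − 45.17 = 2.69 percentage points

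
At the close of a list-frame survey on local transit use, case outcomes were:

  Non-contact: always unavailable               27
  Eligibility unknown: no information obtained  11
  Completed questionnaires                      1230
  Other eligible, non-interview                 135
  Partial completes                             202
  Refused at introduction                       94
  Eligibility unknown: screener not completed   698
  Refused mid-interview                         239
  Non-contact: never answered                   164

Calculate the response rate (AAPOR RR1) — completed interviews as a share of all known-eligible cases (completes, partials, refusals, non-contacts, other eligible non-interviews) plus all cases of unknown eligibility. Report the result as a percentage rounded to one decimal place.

43.9%

Refused = 94 + 239 = 333
No answer / not reached = 164 + 27 = 191
Eligibility not determined = 698 + 11 = 709
Top: 1230
Denom: 1230 + 202 + 333 + 191 + 135 + 709 = 2800
RR1 = 1230 / 2800 = 0.4393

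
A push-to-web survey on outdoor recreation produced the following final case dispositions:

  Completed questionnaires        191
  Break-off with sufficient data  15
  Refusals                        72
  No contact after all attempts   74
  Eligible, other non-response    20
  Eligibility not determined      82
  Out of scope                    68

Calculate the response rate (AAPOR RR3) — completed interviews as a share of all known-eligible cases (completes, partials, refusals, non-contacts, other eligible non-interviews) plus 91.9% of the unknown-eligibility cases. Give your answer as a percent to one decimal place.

Num = 191
Eligible (known) = 191 + 15 + 72 + 74 + 20 = 372
Estimated eligible among unknowns = 0.9190 × 82 = 75.36
Base = 372 + 75.36 = 447.36
RR3 = 191 / 447.36 = 0.4269

42.7%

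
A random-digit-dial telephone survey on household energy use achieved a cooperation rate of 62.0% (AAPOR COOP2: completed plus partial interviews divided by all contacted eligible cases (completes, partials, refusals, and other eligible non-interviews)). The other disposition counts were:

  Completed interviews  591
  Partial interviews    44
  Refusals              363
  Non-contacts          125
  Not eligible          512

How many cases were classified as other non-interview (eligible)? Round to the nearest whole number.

26

Top = 591 + 44 = 635
COOP2 = 635 / D = 0.620
D = 635 / 0.620 = 1024.2
Other denominator terms total 998
other non-interview (eligible) = 1024.2 − 998 ≈ 26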